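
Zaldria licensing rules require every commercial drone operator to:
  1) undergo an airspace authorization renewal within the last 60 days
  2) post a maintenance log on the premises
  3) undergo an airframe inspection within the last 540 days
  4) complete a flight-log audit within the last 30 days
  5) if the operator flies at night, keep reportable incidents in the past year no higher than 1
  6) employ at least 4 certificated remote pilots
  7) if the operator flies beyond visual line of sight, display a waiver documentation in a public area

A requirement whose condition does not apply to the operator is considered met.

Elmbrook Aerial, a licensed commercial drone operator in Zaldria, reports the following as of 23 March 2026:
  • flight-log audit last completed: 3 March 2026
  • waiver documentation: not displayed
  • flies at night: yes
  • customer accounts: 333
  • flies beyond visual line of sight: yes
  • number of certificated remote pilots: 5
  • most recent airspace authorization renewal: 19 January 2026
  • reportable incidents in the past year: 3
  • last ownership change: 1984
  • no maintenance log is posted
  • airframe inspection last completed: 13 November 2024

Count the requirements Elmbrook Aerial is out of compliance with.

1. airspace authorization renewal 63 days ago vs limit 60 → not met
2. maintenance log absent → not met
3. airframe inspection 495 days ago vs limit 540 → met
4. flight-log audit 20 days ago vs limit 30 → met
5. condition 'flies at night' holds; reportable incidents in the past year 3 > 1 → not met
6. certificated remote pilots 5 ≥ 4 → met
7. condition 'flies beyond visual line of sight' holds; waiver documentation absent → not met
Not met: 4 of 7

4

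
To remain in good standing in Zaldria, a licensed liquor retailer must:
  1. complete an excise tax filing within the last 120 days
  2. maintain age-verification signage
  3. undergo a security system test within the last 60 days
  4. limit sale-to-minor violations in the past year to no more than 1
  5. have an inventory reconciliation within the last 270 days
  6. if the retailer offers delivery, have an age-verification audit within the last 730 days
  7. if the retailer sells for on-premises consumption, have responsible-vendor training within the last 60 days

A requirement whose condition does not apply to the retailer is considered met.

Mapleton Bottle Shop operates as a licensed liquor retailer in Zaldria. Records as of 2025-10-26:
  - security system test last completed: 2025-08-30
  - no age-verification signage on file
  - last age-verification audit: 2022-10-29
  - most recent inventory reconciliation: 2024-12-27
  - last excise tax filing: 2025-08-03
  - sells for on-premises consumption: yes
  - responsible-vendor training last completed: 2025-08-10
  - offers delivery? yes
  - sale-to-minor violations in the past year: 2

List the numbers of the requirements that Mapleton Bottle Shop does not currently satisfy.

2, 4, 5, 6, 7

1. excise tax filing 84 days ago vs limit 120 → met
2. age-verification signage absent → not met
3. security system test 57 days ago vs limit 60 → met
4. sale-to-minor violations in the past year 2 > 1 → not met
5. inventory reconciliation 303 days ago vs limit 270 → not met
6. condition 'offers delivery' holds; age-verification audit 1093 days ago vs limit 730 → not met
7. condition 'sells for on-premises consumption' holds; responsible-vendor training 77 days ago vs limit 60 → not met
Not met: 2, 4, 5, 6, 7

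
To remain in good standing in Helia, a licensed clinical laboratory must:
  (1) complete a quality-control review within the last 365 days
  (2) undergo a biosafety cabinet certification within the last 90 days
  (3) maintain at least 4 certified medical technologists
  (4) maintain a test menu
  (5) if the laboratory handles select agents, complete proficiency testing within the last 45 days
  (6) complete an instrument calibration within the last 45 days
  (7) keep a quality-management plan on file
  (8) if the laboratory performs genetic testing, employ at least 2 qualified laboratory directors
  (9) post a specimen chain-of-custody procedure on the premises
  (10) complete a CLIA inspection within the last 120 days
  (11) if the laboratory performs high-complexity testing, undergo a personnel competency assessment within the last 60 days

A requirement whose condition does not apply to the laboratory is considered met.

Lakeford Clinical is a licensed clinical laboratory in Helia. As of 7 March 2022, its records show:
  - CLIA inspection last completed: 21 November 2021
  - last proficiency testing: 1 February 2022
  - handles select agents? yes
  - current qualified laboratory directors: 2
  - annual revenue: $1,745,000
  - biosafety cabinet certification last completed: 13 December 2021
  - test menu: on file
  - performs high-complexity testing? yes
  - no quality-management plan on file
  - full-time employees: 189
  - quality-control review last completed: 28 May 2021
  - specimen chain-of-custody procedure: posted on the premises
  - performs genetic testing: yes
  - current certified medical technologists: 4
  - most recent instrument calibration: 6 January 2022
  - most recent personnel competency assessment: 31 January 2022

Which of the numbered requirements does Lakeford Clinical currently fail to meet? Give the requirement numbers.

1. quality-control review 283 days ago vs limit 365 → met
2. biosafety cabinet certification 84 days ago vs limit 90 → met
3. certified medical technologists 4 ≥ 4 → met
4. test menu present → met
5. condition 'handles select agents' holds; proficiency testing 34 days ago vs limit 45 → met
6. instrument calibration 60 days ago vs limit 45 → not met
7. quality-management plan absent → not met
8. condition 'performs genetic testing' holds; qualified laboratory directors 2 ≥ 2 → met
9. specimen chain-of-custody procedure present → met
10. CLIA inspection 106 days ago vs limit 120 → met
11. condition 'performs high-complexity testing' holds; personnel competency assessment 35 days ago vs limit 60 → met
Not met: 6, 7

6, 7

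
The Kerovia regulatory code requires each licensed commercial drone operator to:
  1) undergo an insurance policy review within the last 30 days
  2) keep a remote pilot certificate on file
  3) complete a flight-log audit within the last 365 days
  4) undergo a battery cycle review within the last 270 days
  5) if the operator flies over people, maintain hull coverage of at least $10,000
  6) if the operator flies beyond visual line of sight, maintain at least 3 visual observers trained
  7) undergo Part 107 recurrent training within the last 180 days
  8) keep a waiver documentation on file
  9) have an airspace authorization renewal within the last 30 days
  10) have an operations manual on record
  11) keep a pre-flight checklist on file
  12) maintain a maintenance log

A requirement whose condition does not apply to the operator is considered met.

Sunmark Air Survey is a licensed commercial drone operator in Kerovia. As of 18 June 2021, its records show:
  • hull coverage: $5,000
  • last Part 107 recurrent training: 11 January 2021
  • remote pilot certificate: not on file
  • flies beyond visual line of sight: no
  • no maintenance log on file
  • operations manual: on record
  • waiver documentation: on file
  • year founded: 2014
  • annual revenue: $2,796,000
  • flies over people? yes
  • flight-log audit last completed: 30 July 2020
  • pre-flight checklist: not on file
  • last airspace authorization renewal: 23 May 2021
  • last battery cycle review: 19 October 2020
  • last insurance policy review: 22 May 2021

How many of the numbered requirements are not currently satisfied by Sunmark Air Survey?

4

1. insurance policy review 27 days ago vs limit 30 → met
2. remote pilot certificate absent → not met
3. flight-log audit 323 days ago vs limit 365 → met
4. battery cycle review 242 days ago vs limit 270 → met
5. condition 'flies over people' holds; hull coverage $5,000 < $10,000 → not met
6. condition 'flies beyond visual line of sight' does not hold → requirement n/a → met
7. Part 107 recurrent training 158 days ago vs limit 180 → met
8. waiver documentation present → met
9. airspace authorization renewal 26 days ago vs limit 30 → met
10. operations manual present → met
11. pre-flight checklist absent → not met
12. maintenance log absent → not met
Not met: 4 of 12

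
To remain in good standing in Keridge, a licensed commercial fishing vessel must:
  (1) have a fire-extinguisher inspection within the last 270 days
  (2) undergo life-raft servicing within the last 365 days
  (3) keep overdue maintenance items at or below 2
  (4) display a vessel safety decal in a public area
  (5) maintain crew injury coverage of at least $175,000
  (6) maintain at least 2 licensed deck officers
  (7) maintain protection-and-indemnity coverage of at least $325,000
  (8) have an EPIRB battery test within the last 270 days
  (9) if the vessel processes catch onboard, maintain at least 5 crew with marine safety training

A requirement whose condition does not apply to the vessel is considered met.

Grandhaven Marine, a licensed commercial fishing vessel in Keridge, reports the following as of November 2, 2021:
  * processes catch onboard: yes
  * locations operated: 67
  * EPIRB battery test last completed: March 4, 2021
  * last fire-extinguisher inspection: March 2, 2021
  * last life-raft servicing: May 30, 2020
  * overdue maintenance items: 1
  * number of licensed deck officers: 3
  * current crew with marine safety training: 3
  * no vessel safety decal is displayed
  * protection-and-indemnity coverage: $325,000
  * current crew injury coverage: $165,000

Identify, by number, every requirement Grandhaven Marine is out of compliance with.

1. fire-extinguisher inspection 245 days ago vs limit 270 → met
2. life-raft servicing 521 days ago vs limit 365 → not met
3. overdue maintenance items 1 ≤ 2 → met
4. vessel safety decal absent → not met
5. crew injury coverage $165,000 < $175,000 → not met
6. licensed deck officers 3 ≥ 2 → met
7. protection-and-indemnity coverage $325,000 ≥ $325,000 → met
8. EPIRB battery test 243 days ago vs limit 270 → met
9. condition 'processes catch onboard' holds; crew with marine safety training 3 < 5 → not met
Not met: 2, 4, 5, 9

2, 4, 5, 9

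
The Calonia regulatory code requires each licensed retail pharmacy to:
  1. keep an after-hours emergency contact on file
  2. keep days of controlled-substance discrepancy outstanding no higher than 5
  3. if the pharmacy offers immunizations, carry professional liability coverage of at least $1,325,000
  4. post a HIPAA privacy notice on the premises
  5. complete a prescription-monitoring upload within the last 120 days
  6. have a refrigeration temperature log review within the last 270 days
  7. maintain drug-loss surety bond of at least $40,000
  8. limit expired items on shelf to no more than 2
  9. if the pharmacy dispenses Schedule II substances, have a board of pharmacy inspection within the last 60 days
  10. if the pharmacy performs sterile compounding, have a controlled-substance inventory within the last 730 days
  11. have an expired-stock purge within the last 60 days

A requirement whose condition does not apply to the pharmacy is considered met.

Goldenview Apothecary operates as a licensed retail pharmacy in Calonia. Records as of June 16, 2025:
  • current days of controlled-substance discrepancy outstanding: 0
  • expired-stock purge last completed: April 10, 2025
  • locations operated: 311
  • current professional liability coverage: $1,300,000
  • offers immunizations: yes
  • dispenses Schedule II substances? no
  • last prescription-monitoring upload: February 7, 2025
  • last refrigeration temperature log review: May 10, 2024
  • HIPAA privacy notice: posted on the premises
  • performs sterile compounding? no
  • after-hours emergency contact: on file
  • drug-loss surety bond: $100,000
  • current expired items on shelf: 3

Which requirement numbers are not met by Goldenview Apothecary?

1. after-hours emergency contact present → met
2. days of controlled-substance discrepancy outstanding 0 ≤ 5 → met
3. condition 'offers immunizations' holds; professional liability coverage $1,300,000 < $1,325,000 → not met
4. HIPAA privacy notice present → met
5. prescription-monitoring upload 129 days ago vs limit 120 → not met
6. refrigeration temperature log review 402 days ago vs limit 270 → not met
7. drug-loss surety bond $100,000 ≥ $40,000 → met
8. expired items on shelf 3 > 2 → not met
9. condition 'dispenses Schedule II substances' does not hold → requirement n/a → met
10. condition 'performs sterile compounding' does not hold → requirement n/a → met
11. expired-stock purge 67 days ago vs limit 60 → not met
Not met: 3, 5, 6, 8, 11

3, 5, 6, 8, 11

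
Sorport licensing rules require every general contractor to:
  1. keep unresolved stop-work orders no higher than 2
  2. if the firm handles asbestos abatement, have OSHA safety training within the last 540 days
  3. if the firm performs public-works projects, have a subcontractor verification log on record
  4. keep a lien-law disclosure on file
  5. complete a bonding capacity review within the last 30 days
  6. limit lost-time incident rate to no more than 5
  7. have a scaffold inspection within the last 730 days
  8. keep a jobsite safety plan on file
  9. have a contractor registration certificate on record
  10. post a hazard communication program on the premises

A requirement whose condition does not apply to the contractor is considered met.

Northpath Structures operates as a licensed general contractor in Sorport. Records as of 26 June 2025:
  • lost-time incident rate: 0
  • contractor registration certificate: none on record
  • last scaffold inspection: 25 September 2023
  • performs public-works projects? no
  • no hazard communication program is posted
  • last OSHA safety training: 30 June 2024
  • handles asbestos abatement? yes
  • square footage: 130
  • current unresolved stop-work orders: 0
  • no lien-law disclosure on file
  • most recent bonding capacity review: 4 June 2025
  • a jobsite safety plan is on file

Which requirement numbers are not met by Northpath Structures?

1. unresolved stop-work orders 0 ≤ 2 → met
2. condition 'handles asbestos abatement' holds; OSHA safety training 361 days ago vs limit 540 → met
3. condition 'performs public-works projects' does not hold → requirement n/a → met
4. lien-law disclosure absent → not met
5. bonding capacity review 22 days ago vs limit 30 → met
6. lost-time incident rate 0 ≤ 5 → met
7. scaffold inspection 640 days ago vs limit 730 → met
8. jobsite safety plan present → met
9. contractor registration certificate absent → not met
10. hazard communication program absent → not met
Not met: 4, 9, 10

4, 9, 10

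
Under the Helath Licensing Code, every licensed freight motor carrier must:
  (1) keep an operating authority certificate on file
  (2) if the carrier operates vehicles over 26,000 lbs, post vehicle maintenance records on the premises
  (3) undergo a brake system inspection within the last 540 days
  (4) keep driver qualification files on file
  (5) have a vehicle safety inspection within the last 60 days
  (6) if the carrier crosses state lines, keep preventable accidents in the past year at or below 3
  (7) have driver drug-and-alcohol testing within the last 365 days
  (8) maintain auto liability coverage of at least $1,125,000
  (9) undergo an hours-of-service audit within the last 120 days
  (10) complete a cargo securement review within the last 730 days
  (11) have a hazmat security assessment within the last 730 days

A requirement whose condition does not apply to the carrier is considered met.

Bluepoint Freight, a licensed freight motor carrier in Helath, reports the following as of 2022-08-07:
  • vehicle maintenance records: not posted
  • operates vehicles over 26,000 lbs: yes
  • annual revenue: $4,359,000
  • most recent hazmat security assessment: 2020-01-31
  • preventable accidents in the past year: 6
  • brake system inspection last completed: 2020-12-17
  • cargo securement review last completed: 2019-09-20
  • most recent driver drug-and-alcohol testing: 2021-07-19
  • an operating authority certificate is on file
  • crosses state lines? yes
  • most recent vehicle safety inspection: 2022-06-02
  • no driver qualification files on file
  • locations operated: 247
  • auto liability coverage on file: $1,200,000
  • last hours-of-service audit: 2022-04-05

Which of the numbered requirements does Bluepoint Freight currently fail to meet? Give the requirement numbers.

2, 3, 4, 5, 6, 7, 9, 10, 11

1. operating authority certificate present → met
2. condition 'operates vehicles over 26,000 lbs' holds; vehicle maintenance records absent → not met
3. brake system inspection 598 days ago vs limit 540 → not met
4. driver qualification files absent → not met
5. vehicle safety inspection 66 days ago vs limit 60 → not met
6. condition 'crosses state lines' holds; preventable accidents in the past year 6 > 3 → not met
7. driver drug-and-alcohol testing 384 days ago vs limit 365 → not met
8. auto liability coverage $1,200,000 ≥ $1,125,000 → met
9. hours-of-service audit 124 days ago vs limit 120 → not met
10. cargo securement review 1052 days ago vs limit 730 → not met
11. hazmat security assessment 919 days ago vs limit 730 → not met
Not met: 2, 3, 4, 5, 6, 7, 9, 10, 11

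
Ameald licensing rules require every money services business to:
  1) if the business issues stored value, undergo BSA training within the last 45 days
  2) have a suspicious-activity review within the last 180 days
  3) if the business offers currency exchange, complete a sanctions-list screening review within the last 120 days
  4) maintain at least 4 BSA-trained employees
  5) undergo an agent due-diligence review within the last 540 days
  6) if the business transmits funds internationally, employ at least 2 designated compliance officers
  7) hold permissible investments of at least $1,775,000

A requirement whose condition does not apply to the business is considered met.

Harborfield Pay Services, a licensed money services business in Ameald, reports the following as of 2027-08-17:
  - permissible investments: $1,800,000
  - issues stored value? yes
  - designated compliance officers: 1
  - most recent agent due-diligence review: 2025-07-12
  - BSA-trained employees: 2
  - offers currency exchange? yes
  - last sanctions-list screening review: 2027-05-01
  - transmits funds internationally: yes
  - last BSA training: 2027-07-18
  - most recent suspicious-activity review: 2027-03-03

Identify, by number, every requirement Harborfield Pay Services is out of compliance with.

4, 5, 6

1. condition 'issues stored value' holds; BSA training 30 days ago vs limit 45 → met
2. suspicious-activity review 167 days ago vs limit 180 → met
3. condition 'offers currency exchange' holds; sanctions-list screening review 108 days ago vs limit 120 → met
4. BSA-trained employees 2 < 4 → not met
5. agent due-diligence review 766 days ago vs limit 540 → not met
6. condition 'transmits funds internationally' holds; designated compliance officers 1 < 2 → not met
7. permissible investments $1,800,000 ≥ $1,775,000 → met
Not met: 4, 5, 6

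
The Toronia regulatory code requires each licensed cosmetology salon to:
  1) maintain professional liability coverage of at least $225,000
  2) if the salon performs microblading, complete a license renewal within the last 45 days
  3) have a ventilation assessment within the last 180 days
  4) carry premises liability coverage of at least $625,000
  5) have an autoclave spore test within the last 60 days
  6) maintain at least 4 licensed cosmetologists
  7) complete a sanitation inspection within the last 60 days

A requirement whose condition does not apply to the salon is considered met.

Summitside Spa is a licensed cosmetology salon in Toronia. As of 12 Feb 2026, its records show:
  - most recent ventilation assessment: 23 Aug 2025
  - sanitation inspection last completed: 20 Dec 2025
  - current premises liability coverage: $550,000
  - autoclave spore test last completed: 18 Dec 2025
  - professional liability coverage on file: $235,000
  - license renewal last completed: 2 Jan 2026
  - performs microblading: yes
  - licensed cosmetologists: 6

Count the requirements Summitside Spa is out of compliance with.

1

1. professional liability coverage $235,000 ≥ $225,000 → met
2. condition 'performs microblading' holds; license renewal 41 days ago vs limit 45 → met
3. ventilation assessment 173 days ago vs limit 180 → met
4. premises liability coverage $550,000 < $625,000 → not met
5. autoclave spore test 56 days ago vs limit 60 → met
6. licensed cosmetologists 6 ≥ 4 → met
7. sanitation inspection 54 days ago vs limit 60 → met
Not met: 1 of 7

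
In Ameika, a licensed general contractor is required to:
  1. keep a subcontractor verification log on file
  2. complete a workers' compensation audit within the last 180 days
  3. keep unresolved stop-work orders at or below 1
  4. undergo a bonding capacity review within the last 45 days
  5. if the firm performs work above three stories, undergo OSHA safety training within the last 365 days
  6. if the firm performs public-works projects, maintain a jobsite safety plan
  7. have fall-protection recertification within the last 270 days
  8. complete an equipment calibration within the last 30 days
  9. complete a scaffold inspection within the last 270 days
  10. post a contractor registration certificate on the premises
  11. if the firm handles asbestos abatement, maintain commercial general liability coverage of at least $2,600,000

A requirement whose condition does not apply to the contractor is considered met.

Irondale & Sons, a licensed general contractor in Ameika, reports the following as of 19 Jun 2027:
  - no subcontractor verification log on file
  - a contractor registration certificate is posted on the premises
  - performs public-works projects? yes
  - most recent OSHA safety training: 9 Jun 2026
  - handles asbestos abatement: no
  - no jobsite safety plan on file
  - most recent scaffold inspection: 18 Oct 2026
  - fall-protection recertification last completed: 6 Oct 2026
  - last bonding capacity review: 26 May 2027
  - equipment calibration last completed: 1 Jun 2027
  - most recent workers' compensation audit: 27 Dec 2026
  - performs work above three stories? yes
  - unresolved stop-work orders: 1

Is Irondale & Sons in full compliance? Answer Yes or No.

No

1. subcontractor verification log absent → not met
2. workers' compensation audit 174 days ago vs limit 180 → met
3. unresolved stop-work orders 1 ≤ 1 → met
4. bonding capacity review 24 days ago vs limit 45 → met
5. condition 'performs work above three stories' holds; OSHA safety training 375 days ago vs limit 365 → not met
6. condition 'performs public-works projects' holds; jobsite safety plan absent → not met
7. fall-protection recertification 256 days ago vs limit 270 → met
8. equipment calibration 18 days ago vs limit 30 → met
9. scaffold inspection 244 days ago vs limit 270 → met
10. contractor registration certificate present → met
11. condition 'handles asbestos abatement' does not hold → requirement n/a → met
Not met: 1, 5, 6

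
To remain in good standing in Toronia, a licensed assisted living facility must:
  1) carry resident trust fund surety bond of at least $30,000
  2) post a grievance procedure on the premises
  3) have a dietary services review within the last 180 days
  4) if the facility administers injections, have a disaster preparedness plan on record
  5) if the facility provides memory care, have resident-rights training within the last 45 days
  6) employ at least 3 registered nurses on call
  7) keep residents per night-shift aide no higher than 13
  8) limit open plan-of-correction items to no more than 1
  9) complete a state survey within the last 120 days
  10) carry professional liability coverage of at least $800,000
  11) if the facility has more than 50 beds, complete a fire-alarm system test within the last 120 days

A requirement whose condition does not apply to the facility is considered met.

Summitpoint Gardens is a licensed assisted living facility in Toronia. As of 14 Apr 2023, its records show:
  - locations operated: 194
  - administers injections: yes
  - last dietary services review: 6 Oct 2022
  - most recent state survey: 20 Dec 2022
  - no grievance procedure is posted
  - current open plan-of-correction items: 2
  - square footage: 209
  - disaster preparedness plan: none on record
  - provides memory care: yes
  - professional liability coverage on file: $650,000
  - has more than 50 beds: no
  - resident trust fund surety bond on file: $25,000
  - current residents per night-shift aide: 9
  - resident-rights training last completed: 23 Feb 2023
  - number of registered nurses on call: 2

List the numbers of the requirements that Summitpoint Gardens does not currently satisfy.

1, 2, 3, 4, 5, 6, 8, 10

1. resident trust fund surety bond $25,000 < $30,000 → not met
2. grievance procedure absent → not met
3. dietary services review 190 days ago vs limit 180 → not met
4. condition 'administers injections' holds; disaster preparedness plan absent → not met
5. condition 'provides memory care' holds; resident-rights training 50 days ago vs limit 45 → not met
6. registered nurses on call 2 < 3 → not met
7. residents per night-shift aide 9 ≤ 13 → met
8. open plan-of-correction items 2 > 1 → not met
9. state survey 115 days ago vs limit 120 → met
10. professional liability coverage $650,000 < $800,000 → not met
11. condition 'has more than 50 beds' does not hold → requirement n/a → met
Not met: 1, 2, 3, 4, 5, 6, 8, 10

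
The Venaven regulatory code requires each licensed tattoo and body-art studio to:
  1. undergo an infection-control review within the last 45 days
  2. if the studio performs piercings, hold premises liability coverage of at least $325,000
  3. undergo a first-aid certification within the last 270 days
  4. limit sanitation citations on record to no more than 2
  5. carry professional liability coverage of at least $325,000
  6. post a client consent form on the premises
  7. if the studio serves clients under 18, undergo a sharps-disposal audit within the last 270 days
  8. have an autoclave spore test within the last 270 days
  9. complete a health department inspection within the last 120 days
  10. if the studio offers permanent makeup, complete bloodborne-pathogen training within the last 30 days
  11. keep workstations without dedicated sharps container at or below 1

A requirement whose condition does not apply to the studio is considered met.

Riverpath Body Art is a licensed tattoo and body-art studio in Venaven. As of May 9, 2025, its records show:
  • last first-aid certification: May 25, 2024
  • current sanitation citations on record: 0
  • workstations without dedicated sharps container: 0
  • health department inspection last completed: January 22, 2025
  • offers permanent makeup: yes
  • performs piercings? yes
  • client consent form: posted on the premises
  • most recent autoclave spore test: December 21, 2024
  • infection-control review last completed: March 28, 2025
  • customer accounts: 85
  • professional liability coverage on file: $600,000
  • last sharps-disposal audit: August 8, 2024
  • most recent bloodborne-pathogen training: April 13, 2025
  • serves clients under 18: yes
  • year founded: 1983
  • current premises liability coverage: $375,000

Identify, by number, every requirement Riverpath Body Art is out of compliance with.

1. infection-control review 42 days ago vs limit 45 → met
2. condition 'performs piercings' holds; premises liability coverage $375,000 ≥ $325,000 → met
3. first-aid certification 349 days ago vs limit 270 → not met
4. sanitation citations on record 0 ≤ 2 → met
5. professional liability coverage $600,000 ≥ $325,000 → met
6. client consent form present → met
7. condition 'serves clients under 18' holds; sharps-disposal audit 274 days ago vs limit 270 → not met
8. autoclave spore test 139 days ago vs limit 270 → met
9. health department inspection 107 days ago vs limit 120 → met
10. condition 'offers permanent makeup' holds; bloodborne-pathogen training 26 days ago vs limit 30 → met
11. workstations without dedicated sharps container 0 ≤ 1 → met
Not met: 3, 7

3, 7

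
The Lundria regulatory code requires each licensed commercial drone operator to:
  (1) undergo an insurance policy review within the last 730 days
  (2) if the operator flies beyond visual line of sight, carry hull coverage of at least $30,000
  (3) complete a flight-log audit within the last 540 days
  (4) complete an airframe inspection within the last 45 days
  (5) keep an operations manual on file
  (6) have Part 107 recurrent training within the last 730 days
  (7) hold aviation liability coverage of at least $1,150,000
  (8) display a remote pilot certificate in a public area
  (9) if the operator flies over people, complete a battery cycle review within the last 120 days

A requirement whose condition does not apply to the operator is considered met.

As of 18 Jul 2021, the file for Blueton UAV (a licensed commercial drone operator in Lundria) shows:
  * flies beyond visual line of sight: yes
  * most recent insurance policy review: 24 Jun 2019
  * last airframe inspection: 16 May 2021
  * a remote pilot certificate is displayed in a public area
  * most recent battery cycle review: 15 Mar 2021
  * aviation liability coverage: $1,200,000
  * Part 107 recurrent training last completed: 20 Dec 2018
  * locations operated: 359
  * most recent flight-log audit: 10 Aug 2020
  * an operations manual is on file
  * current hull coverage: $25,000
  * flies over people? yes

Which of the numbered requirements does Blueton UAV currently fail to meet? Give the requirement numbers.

1. insurance policy review 755 days ago vs limit 730 → not met
2. condition 'flies beyond visual line of sight' holds; hull coverage $25,000 < $30,000 → not met
3. flight-log audit 342 days ago vs limit 540 → met
4. airframe inspection 63 days ago vs limit 45 → not met
5. operations manual present → met
6. Part 107 recurrent training 941 days ago vs limit 730 → not met
7. aviation liability coverage $1,200,000 ≥ $1,150,000 → met
8. remote pilot certificate present → met
9. condition 'flies over people' holds; battery cycle review 125 days ago vs limit 120 → not met
Not met: 1, 2, 4, 6, 9

1, 2, 4, 6, 9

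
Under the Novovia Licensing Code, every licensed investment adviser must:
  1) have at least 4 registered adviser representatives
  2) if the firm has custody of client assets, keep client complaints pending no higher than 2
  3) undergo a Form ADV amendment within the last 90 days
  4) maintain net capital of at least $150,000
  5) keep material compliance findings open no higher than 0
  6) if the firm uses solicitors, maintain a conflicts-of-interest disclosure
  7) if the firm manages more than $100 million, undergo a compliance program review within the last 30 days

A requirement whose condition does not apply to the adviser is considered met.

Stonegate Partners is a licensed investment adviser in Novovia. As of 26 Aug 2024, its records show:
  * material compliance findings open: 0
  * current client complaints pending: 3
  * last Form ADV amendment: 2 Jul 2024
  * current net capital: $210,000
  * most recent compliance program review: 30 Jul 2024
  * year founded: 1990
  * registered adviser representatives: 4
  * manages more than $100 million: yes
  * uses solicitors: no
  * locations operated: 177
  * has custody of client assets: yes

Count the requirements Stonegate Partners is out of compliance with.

1

1. registered adviser representatives 4 ≥ 4 → met
2. condition 'has custody of client assets' holds; client complaints pending 3 > 2 → not met
3. Form ADV amendment 55 days ago vs limit 90 → met
4. net capital $210,000 ≥ $150,000 → met
5. material compliance findings open 0 ≤ 0 → met
6. condition 'uses solicitors' does not hold → requirement n/a → met
7. condition 'manages more than $100 million' holds; compliance program review 27 days ago vs limit 30 → met
Not met: 1 of 7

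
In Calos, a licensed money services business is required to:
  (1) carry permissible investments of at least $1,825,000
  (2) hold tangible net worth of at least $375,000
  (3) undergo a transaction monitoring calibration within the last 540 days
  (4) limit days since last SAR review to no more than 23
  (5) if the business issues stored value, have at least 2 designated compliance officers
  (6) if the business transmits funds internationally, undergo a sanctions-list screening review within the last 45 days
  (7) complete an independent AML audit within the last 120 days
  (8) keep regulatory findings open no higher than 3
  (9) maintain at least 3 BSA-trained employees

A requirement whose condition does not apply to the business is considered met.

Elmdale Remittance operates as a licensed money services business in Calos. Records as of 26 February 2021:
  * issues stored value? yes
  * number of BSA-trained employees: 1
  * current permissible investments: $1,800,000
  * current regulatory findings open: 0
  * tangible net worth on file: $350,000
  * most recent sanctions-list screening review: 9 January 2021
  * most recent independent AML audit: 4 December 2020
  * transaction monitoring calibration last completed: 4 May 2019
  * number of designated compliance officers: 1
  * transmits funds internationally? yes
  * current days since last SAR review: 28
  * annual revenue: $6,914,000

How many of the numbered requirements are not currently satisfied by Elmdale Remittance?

1. permissible investments $1,800,000 < $1,825,000 → not met
2. tangible net worth $350,000 < $375,000 → not met
3. transaction monitoring calibration 664 days ago vs limit 540 → not met
4. days since last SAR review 28 > 23 → not met
5. condition 'issues stored value' holds; designated compliance officers 1 < 2 → not met
6. condition 'transmits funds internationally' holds; sanctions-list screening review 48 days ago vs limit 45 → not met
7. independent AML audit 84 days ago vs limit 120 → met
8. regulatory findings open 0 ≤ 3 → met
9. BSA-trained employees 1 < 3 → not met
Not met: 7 of 9

7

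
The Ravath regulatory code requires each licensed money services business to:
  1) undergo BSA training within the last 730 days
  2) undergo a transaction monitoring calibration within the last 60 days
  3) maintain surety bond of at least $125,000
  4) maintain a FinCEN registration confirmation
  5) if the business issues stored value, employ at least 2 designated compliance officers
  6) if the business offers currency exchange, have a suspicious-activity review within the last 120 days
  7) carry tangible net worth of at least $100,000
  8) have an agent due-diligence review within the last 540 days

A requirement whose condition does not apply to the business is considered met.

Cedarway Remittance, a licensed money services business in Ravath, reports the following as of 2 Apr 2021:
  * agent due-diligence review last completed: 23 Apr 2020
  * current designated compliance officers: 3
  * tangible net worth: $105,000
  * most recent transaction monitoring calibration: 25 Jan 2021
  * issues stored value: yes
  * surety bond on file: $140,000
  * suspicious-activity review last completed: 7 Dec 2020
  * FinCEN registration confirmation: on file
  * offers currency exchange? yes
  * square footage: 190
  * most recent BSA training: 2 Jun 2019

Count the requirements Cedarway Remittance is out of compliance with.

1

1. BSA training 670 days ago vs limit 730 → met
2. transaction monitoring calibration 67 days ago vs limit 60 → not met
3. surety bond $140,000 ≥ $125,000 → met
4. FinCEN registration confirmation present → met
5. condition 'issues stored value' holds; designated compliance officers 3 ≥ 2 → met
6. condition 'offers currency exchange' holds; suspicious-activity review 116 days ago vs limit 120 → met
7. tangible net worth $105,000 ≥ $100,000 → met
8. agent due-diligence review 344 days ago vs limit 540 → met
Not met: 1 of 8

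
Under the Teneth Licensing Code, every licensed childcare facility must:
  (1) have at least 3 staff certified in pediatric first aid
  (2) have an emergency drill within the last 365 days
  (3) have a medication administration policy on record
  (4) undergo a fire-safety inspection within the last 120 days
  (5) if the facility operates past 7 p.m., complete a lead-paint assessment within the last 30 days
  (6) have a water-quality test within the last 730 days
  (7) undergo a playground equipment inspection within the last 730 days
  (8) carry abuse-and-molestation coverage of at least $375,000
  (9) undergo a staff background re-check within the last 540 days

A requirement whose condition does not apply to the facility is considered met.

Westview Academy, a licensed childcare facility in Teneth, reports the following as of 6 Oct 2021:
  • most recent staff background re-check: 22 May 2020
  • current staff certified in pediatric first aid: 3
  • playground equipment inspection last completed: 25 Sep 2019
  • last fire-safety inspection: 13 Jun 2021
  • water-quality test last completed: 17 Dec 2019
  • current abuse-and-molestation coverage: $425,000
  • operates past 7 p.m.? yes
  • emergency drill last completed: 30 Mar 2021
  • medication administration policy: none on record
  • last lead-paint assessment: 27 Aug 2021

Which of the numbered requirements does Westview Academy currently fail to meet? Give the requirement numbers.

1. staff certified in pediatric first aid 3 ≥ 3 → met
2. emergency drill 190 days ago vs limit 365 → met
3. medication administration policy absent → not met
4. fire-safety inspection 115 days ago vs limit 120 → met
5. condition 'operates past 7 p.m.' holds; lead-paint assessment 40 days ago vs limit 30 → not met
6. water-quality test 659 days ago vs limit 730 → met
7. playground equipment inspection 742 days ago vs limit 730 → not met
8. abuse-and-molestation coverage $425,000 ≥ $375,000 → met
9. staff background re-check 502 days ago vs limit 540 → met
Not met: 3, 5, 7

3, 5, 7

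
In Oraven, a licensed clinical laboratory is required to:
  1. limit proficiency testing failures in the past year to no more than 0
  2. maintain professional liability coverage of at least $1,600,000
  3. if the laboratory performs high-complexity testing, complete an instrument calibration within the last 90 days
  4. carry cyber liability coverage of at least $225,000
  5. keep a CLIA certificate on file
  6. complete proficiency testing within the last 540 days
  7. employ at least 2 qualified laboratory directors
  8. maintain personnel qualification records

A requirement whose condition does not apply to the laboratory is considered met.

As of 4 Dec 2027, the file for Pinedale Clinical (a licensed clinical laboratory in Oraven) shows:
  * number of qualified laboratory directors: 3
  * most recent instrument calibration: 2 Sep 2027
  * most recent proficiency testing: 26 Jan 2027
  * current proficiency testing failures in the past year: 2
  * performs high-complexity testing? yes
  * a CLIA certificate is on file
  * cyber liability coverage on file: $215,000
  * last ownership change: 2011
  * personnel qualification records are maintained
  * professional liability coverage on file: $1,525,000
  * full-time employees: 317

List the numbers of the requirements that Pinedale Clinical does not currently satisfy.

1, 2, 3, 4

1. proficiency testing failures in the past year 2 > 0 → not met
2. professional liability coverage $1,525,000 < $1,600,000 → not met
3. condition 'performs high-complexity testing' holds; instrument calibration 93 days ago vs limit 90 → not met
4. cyber liability coverage $215,000 < $225,000 → not met
5. CLIA certificate present → met
6. proficiency testing 312 days ago vs limit 540 → met
7. qualified laboratory directors 3 ≥ 2 → met
8. personnel qualification records present → met
Not met: 1, 2, 3, 4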